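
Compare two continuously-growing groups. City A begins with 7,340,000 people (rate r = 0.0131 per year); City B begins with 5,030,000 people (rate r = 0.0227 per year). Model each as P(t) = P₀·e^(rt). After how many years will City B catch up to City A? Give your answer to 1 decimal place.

t ≈ 39.4 years

7340000·e^(0.0131t) = 5030000·e^(0.0227t)
7340000/5030000 = e^((0.0227 − 0.0131)t) → ln(1.45924) = 0.0096·t
t = 0.37792 / 0.0096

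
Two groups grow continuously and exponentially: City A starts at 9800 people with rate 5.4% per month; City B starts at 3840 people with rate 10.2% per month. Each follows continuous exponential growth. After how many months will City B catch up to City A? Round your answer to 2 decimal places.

t ≈ 19.52 months

9800·e^(0.054t) = 3840·e^(0.102t)
9800/3840 = e^((0.102 − 0.054)t) → ln(2.55208) = 0.048·t
t = 0.93691 / 0.048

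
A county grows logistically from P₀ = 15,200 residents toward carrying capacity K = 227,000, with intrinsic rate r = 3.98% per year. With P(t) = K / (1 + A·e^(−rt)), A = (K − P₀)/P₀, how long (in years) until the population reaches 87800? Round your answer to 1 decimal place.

A = (227000 − 15200)/15200 = 13.93421
87800 = 227000/(1 + 13.93421·e^(−0.0398t)) → 1 + 13.93421·e^(−0.0398t) = 2.58542
e^(−0.0398t) = 0.113779 → t = ln(8.78896)/0.0398 = 2.1735/0.0398

t ≈ 54.6 years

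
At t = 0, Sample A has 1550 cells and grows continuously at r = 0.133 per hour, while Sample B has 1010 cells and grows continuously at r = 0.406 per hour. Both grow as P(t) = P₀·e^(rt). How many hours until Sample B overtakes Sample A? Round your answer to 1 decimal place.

1550·e^(0.133t) = 1010·e^(0.406t)
1550/1010 = e^((0.406 − 0.133)t) → ln(1.53465) = 0.273·t
t = 0.4283 / 0.273

t ≈ 1.6 hours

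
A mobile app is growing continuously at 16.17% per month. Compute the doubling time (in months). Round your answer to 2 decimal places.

doubling time = ln(2) / |r| = 0.69315 / 0.1617

doubling time ≈ 4.29 months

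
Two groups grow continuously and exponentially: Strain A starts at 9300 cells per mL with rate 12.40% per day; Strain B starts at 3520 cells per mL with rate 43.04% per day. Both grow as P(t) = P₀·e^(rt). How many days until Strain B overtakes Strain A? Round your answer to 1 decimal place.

9300·e^(0.124t) = 3520·e^(0.4304t)
9300/3520 = e^((0.4304 − 0.124)t) → ln(2.64205) = 0.3064·t
t = 0.97155 / 0.3064

t ≈ 3.2 days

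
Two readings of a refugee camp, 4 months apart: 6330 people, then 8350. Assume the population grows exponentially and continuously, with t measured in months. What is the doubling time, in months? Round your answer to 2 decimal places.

doubling time ≈ 10.01 months

r = ln(8350/6330) / 4 = ln(1.31912) / 4 ≈ 0.06924 per month
doubling time = ln 2 / |r| = 0.69315 / 0.06924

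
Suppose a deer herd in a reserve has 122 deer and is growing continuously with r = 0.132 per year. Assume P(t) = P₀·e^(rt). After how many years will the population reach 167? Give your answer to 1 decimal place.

167 = 122 · e^(0.132·t)
t = ln(167/122) / 0.132 = ln(1.36885) / 0.132 = 0.31397 / 0.132

t ≈ 2.4 years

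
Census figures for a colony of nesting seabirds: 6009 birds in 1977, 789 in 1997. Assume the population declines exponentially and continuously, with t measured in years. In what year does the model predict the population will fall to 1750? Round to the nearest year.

year 1989

r = ln(789/6009) / 20 = -2.03025/20 ≈ -0.101512 per year
t = ln(1750/6009) / r = -1.23364/-0.101512 ≈ 12.15 years after 1977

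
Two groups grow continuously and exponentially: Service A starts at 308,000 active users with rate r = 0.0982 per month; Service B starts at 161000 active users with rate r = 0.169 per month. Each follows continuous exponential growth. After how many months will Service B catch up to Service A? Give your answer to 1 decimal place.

t ≈ 9.2 months

308000·e^(0.0982t) = 161000·e^(0.169t)
308000/161000 = e^((0.169 − 0.0982)t) → ln(1.91304) = 0.0708·t
t = 0.6487 / 0.0708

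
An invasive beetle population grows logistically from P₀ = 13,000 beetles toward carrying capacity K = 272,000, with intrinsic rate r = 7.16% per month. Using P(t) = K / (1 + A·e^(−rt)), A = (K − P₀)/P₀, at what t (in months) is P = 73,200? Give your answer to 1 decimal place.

t ≈ 27.8 months

A = (272000 − 13000)/13000 = 19.92308
73200 = 272000/(1 + 19.92308·e^(−0.0716t)) → 1 + 19.92308·e^(−0.0716t) = 3.71585
e^(−0.0716t) = 0.136317 → t = ln(7.33586)/0.0716 = 1.99277/0.0716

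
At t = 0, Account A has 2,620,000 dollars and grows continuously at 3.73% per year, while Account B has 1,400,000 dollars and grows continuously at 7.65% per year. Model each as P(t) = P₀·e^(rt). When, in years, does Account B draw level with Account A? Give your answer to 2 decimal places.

2620000·e^(0.0373t) = 1400000·e^(0.0765t)
2620000/1400000 = e^((0.0765 − 0.0373)t) → ln(1.87143) = 0.0392·t
t = 0.6267 / 0.0392

t ≈ 15.99 years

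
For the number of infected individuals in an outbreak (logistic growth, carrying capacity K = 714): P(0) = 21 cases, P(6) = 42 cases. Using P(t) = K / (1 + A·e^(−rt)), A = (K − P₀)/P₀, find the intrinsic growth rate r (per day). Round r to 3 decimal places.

r ≈ 0.121 per day

A = (714 − 21)/21 = 33
42 = 714/(1 + 33·e^(−r·6)) → e^(−6r) = (17 − 1)/33 = 0.484848
r = −ln(0.484848)/6 = 0.72392/6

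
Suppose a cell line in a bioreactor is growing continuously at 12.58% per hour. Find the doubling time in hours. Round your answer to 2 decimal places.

doubling time ≈ 5.51 hours

doubling time = ln(2) / |r| = 0.69315 / 0.1258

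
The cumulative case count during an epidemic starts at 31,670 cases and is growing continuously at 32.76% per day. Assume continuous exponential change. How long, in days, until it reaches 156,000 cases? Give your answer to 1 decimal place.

156000 = 31670 · e^(0.3276·t)
t = ln(156000/31670) / 0.3276 = ln(4.9258) / 0.3276 = 1.59449 / 0.3276

t ≈ 4.9 days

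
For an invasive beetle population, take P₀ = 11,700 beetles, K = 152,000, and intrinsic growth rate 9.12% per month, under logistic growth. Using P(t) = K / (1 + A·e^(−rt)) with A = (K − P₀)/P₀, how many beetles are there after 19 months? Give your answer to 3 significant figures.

A = (152000 − 11700)/11700 = 11.99145
P(19) = 152000 / (1 + 11.99145·e^(−0.0912·19)) = 152000 / (1 + 11.99145·0.176789)
= 152000 / 3.11995 ≈ 48718.68

≈ 48,700 beetles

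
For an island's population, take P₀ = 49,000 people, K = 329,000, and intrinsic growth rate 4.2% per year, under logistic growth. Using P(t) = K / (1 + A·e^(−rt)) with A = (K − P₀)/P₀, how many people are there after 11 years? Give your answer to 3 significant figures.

A = (329000 − 49000)/49000 = 5.71429
P(11) = 329000 / (1 + 5.71429·e^(−0.042·11)) = 329000 / (1 + 5.71429·0.630022)
= 329000 / 4.60013 ≈ 71519.75

≈ 71,500 people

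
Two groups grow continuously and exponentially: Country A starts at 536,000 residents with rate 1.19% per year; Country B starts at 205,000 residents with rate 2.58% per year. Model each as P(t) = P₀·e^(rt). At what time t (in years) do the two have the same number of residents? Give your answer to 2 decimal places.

536000·e^(0.0119t) = 205000·e^(0.0258t)
536000/205000 = e^((0.0258 − 0.0119)t) → ln(2.61463) = 0.0139·t
t = 0.96112 / 0.0139

t ≈ 69.15 years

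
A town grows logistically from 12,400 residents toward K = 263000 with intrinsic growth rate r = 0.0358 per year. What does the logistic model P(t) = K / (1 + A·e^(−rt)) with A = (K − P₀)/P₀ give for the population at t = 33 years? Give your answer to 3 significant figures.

≈ 36,500 residents

A = (263000 − 12400)/12400 = 20.20968
P(33) = 263000 / (1 + 20.20968·e^(−0.0358·33)) = 263000 / (1 + 20.20968·0.306849)
= 263000 / 7.20132 ≈ 36521.1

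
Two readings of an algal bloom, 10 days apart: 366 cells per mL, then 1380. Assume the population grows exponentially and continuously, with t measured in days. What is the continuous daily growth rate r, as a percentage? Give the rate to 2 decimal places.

1380 = 366 · e^(r·10)
e^(10r) = 1380/366 = 3.77049
r = ln(3.77049) / 10 = 1.32721 / 10

r ≈ 13.27% per day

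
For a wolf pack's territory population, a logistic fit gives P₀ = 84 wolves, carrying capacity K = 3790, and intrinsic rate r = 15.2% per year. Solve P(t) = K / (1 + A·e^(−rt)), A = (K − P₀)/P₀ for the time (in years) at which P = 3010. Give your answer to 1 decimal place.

A = (3790 − 84)/84 = 44.11905
3010 = 3790/(1 + 44.11905·e^(−0.152t)) → 1 + 44.11905·e^(−0.152t) = 1.25914
e^(−0.152t) = 0.005874 → t = ln(170.25427)/0.152 = 5.13729/0.152

t ≈ 33.8 years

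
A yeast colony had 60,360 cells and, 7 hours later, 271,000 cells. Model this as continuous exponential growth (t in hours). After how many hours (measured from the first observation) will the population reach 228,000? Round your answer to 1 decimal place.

r = ln(271000/60360) / 7 ≈ 0.214542 per hour
t = ln(228000/60360) / r = 1.32902 / 0.214542 ≈ 6.195

t ≈ 6.2 hours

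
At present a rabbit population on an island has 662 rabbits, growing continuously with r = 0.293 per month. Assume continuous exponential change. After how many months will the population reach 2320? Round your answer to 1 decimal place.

2320 = 662 · e^(0.293·t)
t = ln(2320/662) / 0.293 = ln(3.50453) / 0.293 = 1.25406 / 0.293

t ≈ 4.3 months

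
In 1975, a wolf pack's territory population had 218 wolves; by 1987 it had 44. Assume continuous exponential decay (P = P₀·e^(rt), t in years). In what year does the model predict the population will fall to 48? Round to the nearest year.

r = ln(44/218) / 12 = -1.60031/12 ≈ -0.133359 per year
t = ln(48/218) / r = -1.51329/-0.133359 ≈ 11.35 years after 1975

year 1986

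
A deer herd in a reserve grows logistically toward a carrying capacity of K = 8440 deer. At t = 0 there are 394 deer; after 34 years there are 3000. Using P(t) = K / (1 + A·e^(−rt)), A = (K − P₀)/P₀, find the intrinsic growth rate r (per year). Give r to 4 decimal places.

A = (8440 − 394)/394 = 20.42132
3000 = 8440/(1 + 20.42132·e^(−r·34)) → e^(−34r) = (2.81333 − 1)/20.42132 = 0.088796
r = −ln(0.088796)/34 = 2.42141/34

r ≈ 0.0712 per year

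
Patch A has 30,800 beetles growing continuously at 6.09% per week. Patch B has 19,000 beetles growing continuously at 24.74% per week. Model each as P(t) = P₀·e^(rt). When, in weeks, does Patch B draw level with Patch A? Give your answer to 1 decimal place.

30800·e^(0.0609t) = 19000·e^(0.2474t)
30800/19000 = e^((0.2474 − 0.0609)t) → ln(1.62105) = 0.1865·t
t = 0.48308 / 0.1865

t ≈ 2.6 weeks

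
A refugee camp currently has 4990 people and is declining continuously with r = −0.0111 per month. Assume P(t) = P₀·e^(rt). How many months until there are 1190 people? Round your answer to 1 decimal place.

t ≈ 129.1 months

1190 = 4990 · e^(-0.0111·t)
t = ln(1190/4990) / -0.0111 = ln(0.23848) / -0.0111 = -1.43348 / -0.0111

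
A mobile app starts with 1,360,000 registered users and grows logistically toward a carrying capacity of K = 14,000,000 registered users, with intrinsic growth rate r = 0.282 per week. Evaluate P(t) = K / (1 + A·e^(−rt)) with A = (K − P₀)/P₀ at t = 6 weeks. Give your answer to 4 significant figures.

≈ 5,163,000 registered users

A = (14000000 − 1360000)/1360000 = 9.29412
P(6) = 14000000 / (1 + 9.29412·e^(−0.282·6)) = 14000000 / (1 + 9.29412·0.184151)
= 14000000 / 2.71152 ≈ 5163156.29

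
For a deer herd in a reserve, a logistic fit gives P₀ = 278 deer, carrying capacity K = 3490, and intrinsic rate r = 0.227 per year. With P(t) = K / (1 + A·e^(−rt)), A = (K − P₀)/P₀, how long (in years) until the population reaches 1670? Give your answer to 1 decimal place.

t ≈ 10.4 years

A = (3490 − 278)/278 = 11.55396
1670 = 3490/(1 + 11.55396·e^(−0.227t)) → 1 + 11.55396·e^(−0.227t) = 2.08982
e^(−0.227t) = 0.094324 → t = ln(10.60171)/0.227 = 2.36102/0.227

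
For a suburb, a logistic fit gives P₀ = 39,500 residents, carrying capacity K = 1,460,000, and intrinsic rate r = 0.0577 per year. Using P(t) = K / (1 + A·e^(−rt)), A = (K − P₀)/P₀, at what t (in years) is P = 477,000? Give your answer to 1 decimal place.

t ≈ 49.6 years

A = (1460000 − 39500)/39500 = 35.96203
477000 = 1460000/(1 + 35.96203·e^(−0.0577t)) → 1 + 35.96203·e^(−0.0577t) = 3.0608
e^(−0.0577t) = 0.057305 → t = ln(17.45055)/0.0577 = 2.85937/0.0577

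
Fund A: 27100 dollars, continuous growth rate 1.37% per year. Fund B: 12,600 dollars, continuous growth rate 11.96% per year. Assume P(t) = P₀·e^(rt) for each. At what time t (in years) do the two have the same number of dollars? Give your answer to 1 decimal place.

27100·e^(0.0137t) = 12600·e^(0.1196t)
27100/12600 = e^((0.1196 − 0.0137)t) → ln(2.15079) = 0.1059·t
t = 0.76584 / 0.1059

t ≈ 7.2 years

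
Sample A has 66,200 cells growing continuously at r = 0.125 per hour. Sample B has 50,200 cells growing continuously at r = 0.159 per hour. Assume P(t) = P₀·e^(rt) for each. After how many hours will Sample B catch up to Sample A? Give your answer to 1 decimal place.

t ≈ 8.1 hours

66200·e^(0.125t) = 50200·e^(0.159t)
66200/50200 = e^((0.159 − 0.125)t) → ln(1.31873) = 0.034·t
t = 0.27667 / 0.034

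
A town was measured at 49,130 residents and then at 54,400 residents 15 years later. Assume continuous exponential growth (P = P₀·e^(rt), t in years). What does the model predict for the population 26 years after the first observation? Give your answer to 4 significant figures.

r = ln(54400/49130) / 15 ≈ 0.006793 per year
P(26) = 49130 · e^(0.006793·26) = 49130 · 1.19317 ≈ 58620.63

≈ 58,620 residents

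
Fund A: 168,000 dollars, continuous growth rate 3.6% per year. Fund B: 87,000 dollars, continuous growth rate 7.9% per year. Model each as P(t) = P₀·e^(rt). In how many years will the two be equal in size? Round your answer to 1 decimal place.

t ≈ 15.3 years

168000·e^(0.036t) = 87000·e^(0.079t)
168000/87000 = e^((0.079 − 0.036)t) → ln(1.93103) = 0.043·t
t = 0.65806 / 0.043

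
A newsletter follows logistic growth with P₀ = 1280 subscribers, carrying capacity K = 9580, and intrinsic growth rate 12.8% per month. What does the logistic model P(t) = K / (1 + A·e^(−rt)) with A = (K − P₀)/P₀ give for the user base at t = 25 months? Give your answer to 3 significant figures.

A = (9580 − 1280)/1280 = 6.48438
P(25) = 9580 / (1 + 6.48438·e^(−0.128·25)) = 9580 / (1 + 6.48438·0.040762)
= 9580 / 1.26432 ≈ 7577.21

≈ 7,580 subscribers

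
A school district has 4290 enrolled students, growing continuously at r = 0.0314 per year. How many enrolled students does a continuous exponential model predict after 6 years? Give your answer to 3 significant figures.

P(6) = 4290 · e^(0.0314·6) = 4290 · e^(0.1884)
= 4290 · 1.20732 ≈ 5179.39

≈ 5,180 enrolled students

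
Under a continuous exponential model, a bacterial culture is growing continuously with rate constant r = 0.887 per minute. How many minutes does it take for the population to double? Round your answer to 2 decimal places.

doubling time ≈ 0.78 minutes

doubling time = ln(2) / |r| = 0.69315 / 0.887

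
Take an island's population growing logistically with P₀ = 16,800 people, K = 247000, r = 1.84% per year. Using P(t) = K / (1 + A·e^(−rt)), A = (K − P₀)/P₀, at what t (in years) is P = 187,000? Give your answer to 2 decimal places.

t ≈ 204.04 years

A = (247000 − 16800)/16800 = 13.70238
187000 = 247000/(1 + 13.70238·e^(−0.0184t)) → 1 + 13.70238·e^(−0.0184t) = 1.32086
e^(−0.0184t) = 0.023416 → t = ln(42.70575)/0.0184 = 3.75433/0.0184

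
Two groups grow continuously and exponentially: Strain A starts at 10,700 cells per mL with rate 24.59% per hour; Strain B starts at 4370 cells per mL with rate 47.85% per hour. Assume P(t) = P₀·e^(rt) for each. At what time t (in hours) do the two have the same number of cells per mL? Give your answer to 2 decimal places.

t ≈ 3.85 hours

10700·e^(0.2459t) = 4370·e^(0.4785t)
10700/4370 = e^((0.4785 − 0.2459)t) → ln(2.44851) = 0.2326·t
t = 0.89548 / 0.2326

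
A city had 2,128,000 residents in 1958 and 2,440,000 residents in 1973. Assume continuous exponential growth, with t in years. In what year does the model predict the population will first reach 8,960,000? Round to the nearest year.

r = ln(2440000/2128000) / 15 = 0.13682/15 ≈ 0.009121 per year
t = ln(8960000/2128000) / r = 1.43759/0.009121 ≈ 157.61 years after 1958

year 2116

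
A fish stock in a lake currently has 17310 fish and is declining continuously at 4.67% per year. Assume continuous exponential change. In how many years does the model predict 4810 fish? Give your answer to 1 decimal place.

t ≈ 27.4 years

4810 = 17310 · e^(-0.0467·t)
t = ln(4810/17310) / -0.0467 = ln(0.27787) / -0.0467 = -1.28059 / -0.0467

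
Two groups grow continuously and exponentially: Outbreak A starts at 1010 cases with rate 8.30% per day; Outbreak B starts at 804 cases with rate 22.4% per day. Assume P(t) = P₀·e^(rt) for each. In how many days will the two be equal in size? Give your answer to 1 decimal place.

1010·e^(0.083t) = 804·e^(0.224t)
1010/804 = e^((0.224 − 0.083)t) → ln(1.25622) = 0.141·t
t = 0.22811 / 0.141

t ≈ 1.6 days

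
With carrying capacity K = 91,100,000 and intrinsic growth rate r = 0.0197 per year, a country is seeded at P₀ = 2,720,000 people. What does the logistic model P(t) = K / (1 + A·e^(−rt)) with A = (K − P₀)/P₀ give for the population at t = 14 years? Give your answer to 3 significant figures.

≈ 3,550,000 people

A = (91100000 − 2720000)/2720000 = 32.49265
P(14) = 91100000 / (1 + 32.49265·e^(−0.0197·14)) = 91100000 / (1 + 32.49265·0.758965)
= 91100000 / 25.66077 ≈ 3550165.93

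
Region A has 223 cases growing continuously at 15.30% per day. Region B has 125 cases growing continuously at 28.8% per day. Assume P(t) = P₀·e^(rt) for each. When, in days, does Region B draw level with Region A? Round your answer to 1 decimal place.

t ≈ 4.3 days

223·e^(0.153t) = 125·e^(0.288t)
223/125 = e^((0.288 − 0.153)t) → ln(1.784) = 0.135·t
t = 0.57886 / 0.135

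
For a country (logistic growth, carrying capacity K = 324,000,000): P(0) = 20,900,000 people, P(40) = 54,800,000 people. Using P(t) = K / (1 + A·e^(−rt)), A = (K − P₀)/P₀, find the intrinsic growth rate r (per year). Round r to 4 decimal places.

r ≈ 0.0271 per year

A = (324000000 − 20900000)/20900000 = 14.50239
54800000 = 324000000/(1 + 14.50239·e^(−r·40)) → e^(−40r) = (5.91241 − 1)/14.50239 = 0.338731
r = −ln(0.338731)/40 = 1.08255/40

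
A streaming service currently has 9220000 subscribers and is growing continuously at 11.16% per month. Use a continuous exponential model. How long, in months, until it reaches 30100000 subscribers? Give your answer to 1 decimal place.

t ≈ 10.6 months

30100000 = 9220000 · e^(0.1116·t)
t = ln(30100000/9220000) / 0.1116 = ln(3.26464) / 0.1116 = 1.18315 / 0.1116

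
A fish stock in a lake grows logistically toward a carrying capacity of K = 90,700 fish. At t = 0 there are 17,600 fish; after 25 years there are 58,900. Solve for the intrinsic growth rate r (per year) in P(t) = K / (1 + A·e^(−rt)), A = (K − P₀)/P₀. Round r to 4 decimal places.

r ≈ 0.0816 per year

A = (90700 − 17600)/17600 = 4.15341
58900 = 90700/(1 + 4.15341·e^(−r·25)) → e^(−25r) = (1.5399 − 1)/4.15341 = 0.129989
r = −ln(0.129989)/25 = 2.0403/25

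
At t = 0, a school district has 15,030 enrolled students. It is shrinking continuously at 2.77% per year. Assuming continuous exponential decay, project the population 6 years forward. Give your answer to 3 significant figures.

P(6) = 15030 · e^(-0.0277·6) = 15030 · e^(-0.1662)
= 15030 · 0.84688 ≈ 12728.56

≈ 12,700 enrolled students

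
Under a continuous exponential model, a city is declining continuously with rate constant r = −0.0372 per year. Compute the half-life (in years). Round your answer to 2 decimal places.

half-life = ln(2) / |r| = 0.69315 / 0.0372

half-life ≈ 18.63 years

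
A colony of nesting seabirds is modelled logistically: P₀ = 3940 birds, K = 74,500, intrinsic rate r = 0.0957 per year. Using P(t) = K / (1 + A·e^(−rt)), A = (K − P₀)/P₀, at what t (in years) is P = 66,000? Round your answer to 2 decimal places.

t ≈ 51.57 years

A = (74500 − 3940)/3940 = 17.90863
66000 = 74500/(1 + 17.90863·e^(−0.0957t)) → 1 + 17.90863·e^(−0.0957t) = 1.12879
e^(−0.0957t) = 0.007191 → t = ln(139.05524)/0.0957 = 4.93487/0.0957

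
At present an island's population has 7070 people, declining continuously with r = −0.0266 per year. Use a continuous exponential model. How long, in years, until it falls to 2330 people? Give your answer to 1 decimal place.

t ≈ 41.7 years

2330 = 7070 · e^(-0.0266·t)
t = ln(2330/7070) / -0.0266 = ln(0.32956) / -0.0266 = -1.10999 / -0.0266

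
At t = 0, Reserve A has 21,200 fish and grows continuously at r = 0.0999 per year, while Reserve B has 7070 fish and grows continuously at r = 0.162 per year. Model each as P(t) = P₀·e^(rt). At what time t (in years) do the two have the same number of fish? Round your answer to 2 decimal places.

21200·e^(0.0999t) = 7070·e^(0.162t)
21200/7070 = e^((0.162 − 0.0999)t) → ln(2.99859) = 0.0621·t
t = 1.09814 / 0.0621

t ≈ 17.68 years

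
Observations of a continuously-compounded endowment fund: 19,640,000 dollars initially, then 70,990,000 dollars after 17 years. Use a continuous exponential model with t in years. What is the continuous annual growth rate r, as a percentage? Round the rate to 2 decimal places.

70990000 = 19640000 · e^(r·17)
e^(17r) = 70990000/19640000 = 3.61456
r = ln(3.61456) / 17 = 1.28497 / 17

r ≈ 7.56% per year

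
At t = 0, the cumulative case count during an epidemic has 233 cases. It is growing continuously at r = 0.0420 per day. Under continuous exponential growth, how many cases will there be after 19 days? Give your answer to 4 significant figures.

P(19) = 233 · e^(0.042·19) = 233 · e^(0.798)
= 233 · 2.22109 ≈ 517.51

≈ 517.5 cases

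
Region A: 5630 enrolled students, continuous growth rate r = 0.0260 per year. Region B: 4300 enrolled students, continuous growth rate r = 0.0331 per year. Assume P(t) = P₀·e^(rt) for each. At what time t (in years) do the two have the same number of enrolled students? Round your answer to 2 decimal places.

t ≈ 37.96 years

5630·e^(0.026t) = 4300·e^(0.0331t)
5630/4300 = e^((0.0331 − 0.026)t) → ln(1.3093) = 0.0071·t
t = 0.26949 / 0.0071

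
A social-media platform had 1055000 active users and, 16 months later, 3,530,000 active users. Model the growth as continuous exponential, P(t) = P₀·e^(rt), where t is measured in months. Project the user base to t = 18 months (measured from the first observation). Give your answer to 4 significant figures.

r = ln(3530000/1055000) / 16 ≈ 0.075485 per month
P(18) = 1055000 · e^(0.075485·18) = 1055000 · 3.89124 ≈ 4105253.56

≈ 4,105,000 active users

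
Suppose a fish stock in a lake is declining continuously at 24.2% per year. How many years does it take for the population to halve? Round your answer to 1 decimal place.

half-life ≈ 2.9 years

half-life = ln(2) / |r| = 0.69315 / 0.242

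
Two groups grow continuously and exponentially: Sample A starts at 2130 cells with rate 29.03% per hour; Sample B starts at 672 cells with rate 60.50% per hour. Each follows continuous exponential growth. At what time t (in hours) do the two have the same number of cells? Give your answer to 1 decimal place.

t ≈ 3.7 hours

2130·e^(0.2903t) = 672·e^(0.605t)
2130/672 = e^((0.605 − 0.2903)t) → ln(3.16964) = 0.3147·t
t = 1.15362 / 0.3147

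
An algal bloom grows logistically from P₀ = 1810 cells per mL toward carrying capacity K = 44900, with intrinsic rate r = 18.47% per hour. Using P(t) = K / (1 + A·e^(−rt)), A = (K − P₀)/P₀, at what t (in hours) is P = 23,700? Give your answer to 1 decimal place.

A = (44900 − 1810)/1810 = 23.80663
23700 = 44900/(1 + 23.80663·e^(−0.1847t)) → 1 + 23.80663·e^(−0.1847t) = 1.89451
e^(−0.1847t) = 0.037574 → t = ln(26.61402)/0.1847 = 3.28144/0.1847

t ≈ 17.8 hours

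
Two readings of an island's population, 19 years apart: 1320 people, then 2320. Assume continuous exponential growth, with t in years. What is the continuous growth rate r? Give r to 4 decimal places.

2320 = 1320 · e^(r·19)
e^(19r) = 2320/1320 = 1.75758
r = ln(1.75758) / 19 = 0.56394 / 19

r ≈ 0.0297 per year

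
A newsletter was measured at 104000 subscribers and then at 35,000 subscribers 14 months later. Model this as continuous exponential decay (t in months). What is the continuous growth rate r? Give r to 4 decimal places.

r ≈ -0.0778 per month

35000 = 104000 · e^(r·14)
e^(14r) = 35000/104000 = 0.33654
r = ln(0.33654) / 14 = -1.08904 / 14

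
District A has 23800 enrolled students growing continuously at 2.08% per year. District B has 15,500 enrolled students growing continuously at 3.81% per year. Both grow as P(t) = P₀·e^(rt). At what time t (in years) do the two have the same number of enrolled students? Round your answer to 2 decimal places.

t ≈ 24.79 years

23800·e^(0.0208t) = 15500·e^(0.0381t)
23800/15500 = e^((0.0381 − 0.0208)t) → ln(1.53548) = 0.0173·t
t = 0.42885 / 0.0173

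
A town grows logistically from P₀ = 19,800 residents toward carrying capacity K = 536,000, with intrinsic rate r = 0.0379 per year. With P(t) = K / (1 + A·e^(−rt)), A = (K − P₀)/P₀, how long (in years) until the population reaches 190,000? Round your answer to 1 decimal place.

t ≈ 70.2 years

A = (536000 − 19800)/19800 = 26.07071
190000 = 536000/(1 + 26.07071·e^(−0.0379t)) → 1 + 26.07071·e^(−0.0379t) = 2.82105
e^(−0.0379t) = 0.069851 → t = ln(14.31628)/0.0379 = 2.6614/0.0379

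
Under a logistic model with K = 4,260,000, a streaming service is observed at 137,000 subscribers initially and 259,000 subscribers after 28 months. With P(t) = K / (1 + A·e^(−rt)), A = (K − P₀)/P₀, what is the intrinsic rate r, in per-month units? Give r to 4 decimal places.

A = (4260000 − 137000)/137000 = 30.09489
259000 = 4260000/(1 + 30.09489·e^(−r·28)) → e^(−28r) = (16.44788 − 1)/30.09489 = 0.513306
r = −ln(0.513306)/28 = 0.66688/28

r ≈ 0.0238 per month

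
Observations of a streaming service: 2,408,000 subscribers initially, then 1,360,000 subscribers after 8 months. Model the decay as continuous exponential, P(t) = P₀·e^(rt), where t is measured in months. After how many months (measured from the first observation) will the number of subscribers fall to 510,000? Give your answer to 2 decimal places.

t ≈ 21.73 months

r = ln(1360000/2408000) / 8 ≈ -0.071414 per month
t = ln(510000/2408000) / r = -1.55214 / -0.071414 ≈ 21.734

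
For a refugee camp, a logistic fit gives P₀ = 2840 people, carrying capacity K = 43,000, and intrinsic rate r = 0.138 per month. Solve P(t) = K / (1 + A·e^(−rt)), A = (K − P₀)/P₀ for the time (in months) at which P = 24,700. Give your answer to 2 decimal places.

t ≈ 21.37 months

A = (43000 − 2840)/2840 = 14.14085
24700 = 43000/(1 + 14.14085·e^(−0.138t)) → 1 + 14.14085·e^(−0.138t) = 1.74089
e^(−0.138t) = 0.052394 → t = ln(19.08628)/0.138 = 2.94897/0.138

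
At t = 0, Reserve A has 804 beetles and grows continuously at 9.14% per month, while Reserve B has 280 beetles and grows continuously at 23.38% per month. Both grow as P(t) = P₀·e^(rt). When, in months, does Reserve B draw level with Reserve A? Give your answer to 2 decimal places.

t ≈ 7.41 months

804·e^(0.0914t) = 280·e^(0.2338t)
804/280 = e^((0.2338 − 0.0914)t) → ln(2.87143) = 0.1424·t
t = 1.05481 / 0.1424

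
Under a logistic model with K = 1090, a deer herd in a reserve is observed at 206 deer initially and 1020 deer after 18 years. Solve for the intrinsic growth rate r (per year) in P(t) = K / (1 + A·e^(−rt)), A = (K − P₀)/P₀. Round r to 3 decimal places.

r ≈ 0.230 per year

A = (1090 − 206)/206 = 4.29126
1020 = 1090/(1 + 4.29126·e^(−r·18)) → e^(−18r) = (1.06863 − 1)/4.29126 = 0.015992
r = −ln(0.015992)/18 = 4.13564/18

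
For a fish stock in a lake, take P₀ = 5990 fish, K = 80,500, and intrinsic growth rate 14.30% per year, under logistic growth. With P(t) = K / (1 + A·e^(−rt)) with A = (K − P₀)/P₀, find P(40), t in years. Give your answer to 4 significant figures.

A = (80500 − 5990)/5990 = 12.43907
P(40) = 80500 / (1 + 12.43907·e^(−0.143·40)) = 80500 / (1 + 12.43907·0.00328)
= 80500 / 1.0408 ≈ 77344.61

≈ 77,340 fish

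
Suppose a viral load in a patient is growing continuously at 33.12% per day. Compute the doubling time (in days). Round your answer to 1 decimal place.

doubling time ≈ 2.1 days

doubling time = ln(2) / |r| = 0.69315 / 0.3312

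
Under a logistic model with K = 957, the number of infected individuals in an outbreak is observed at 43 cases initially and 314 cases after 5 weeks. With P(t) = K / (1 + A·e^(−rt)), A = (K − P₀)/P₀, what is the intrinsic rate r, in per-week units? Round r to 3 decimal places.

r ≈ 0.468 per week

A = (957 − 43)/43 = 21.25581
314 = 957/(1 + 21.25581·e^(−r·5)) → e^(−5r) = (3.04777 − 1)/21.25581 = 0.096339
r = −ln(0.096339)/5 = 2.33988/5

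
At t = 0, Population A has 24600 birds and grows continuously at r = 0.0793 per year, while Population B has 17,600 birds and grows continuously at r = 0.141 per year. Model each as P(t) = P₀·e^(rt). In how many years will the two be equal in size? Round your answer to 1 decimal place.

24600·e^(0.0793t) = 17600·e^(0.141t)
24600/17600 = e^((0.141 − 0.0793)t) → ln(1.39773) = 0.0617·t
t = 0.33485 / 0.0617

t ≈ 5.4 years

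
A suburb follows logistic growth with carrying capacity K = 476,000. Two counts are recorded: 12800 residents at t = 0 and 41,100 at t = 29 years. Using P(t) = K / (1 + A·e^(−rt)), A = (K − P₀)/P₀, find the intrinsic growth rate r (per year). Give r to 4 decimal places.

A = (476000 − 12800)/12800 = 36.1875
41100 = 476000/(1 + 36.1875·e^(−r·29)) → e^(−29r) = (11.58151 − 1)/36.1875 = 0.292408
r = −ln(0.292408)/29 = 1.22961/29

r ≈ 0.0424 per year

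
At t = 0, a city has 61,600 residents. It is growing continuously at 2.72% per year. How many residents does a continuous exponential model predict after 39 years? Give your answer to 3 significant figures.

≈ 178,000 residents

P(39) = 61600 · e^(0.0272·39) = 61600 · e^(1.0608)
= 61600 · 2.88868 ≈ 177942.75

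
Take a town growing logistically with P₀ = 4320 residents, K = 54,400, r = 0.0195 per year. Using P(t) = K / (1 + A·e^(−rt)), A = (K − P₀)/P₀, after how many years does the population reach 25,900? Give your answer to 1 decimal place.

t ≈ 120.8 years

A = (54400 − 4320)/4320 = 11.59259
25900 = 54400/(1 + 11.59259·e^(−0.0195t)) → 1 + 11.59259·e^(−0.0195t) = 2.10039
e^(−0.0195t) = 0.094921 → t = ln(10.53502)/0.0195 = 2.35471/0.0195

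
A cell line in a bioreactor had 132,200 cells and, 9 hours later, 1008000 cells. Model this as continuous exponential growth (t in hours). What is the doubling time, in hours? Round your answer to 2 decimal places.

doubling time ≈ 3.07 hours

r = ln(1008000/132200) / 9 = ln(7.62481) / 9 ≈ 0.225712 per hour
doubling time = ln 2 / |r| = 0.69315 / 0.225712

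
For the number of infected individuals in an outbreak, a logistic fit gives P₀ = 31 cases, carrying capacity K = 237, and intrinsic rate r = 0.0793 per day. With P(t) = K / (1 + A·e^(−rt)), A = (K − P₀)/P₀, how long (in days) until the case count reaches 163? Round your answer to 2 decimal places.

t ≈ 33.84 days

A = (237 − 31)/31 = 6.64516
163 = 237/(1 + 6.64516·e^(−0.0793t)) → 1 + 6.64516·e^(−0.0793t) = 1.45399
e^(−0.0793t) = 0.068319 → t = ln(14.63731)/0.0793 = 2.68357/0.0793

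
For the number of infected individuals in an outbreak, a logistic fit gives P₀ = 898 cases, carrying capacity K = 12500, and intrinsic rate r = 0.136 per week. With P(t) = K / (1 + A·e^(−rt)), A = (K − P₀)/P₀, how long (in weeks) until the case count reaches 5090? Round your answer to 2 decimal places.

A = (12500 − 898)/898 = 12.91982
5090 = 12500/(1 + 12.91982·e^(−0.136t)) → 1 + 12.91982·e^(−0.136t) = 2.4558
e^(−0.136t) = 0.112679 → t = ln(8.87475)/0.136 = 2.18321/0.136

t ≈ 16.05 weeks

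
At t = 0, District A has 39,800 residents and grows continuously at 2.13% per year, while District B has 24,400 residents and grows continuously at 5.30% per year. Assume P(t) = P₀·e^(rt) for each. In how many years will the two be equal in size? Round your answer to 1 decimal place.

t ≈ 15.4 years

39800·e^(0.0213t) = 24400·e^(0.053t)
39800/24400 = e^((0.053 − 0.0213)t) → ln(1.63115) = 0.0317·t
t = 0.48928 / 0.0317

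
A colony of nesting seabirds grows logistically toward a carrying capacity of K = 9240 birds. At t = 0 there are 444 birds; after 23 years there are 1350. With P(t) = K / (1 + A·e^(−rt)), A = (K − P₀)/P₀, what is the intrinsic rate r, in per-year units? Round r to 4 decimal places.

r ≈ 0.0531 per year

A = (9240 − 444)/444 = 19.81081
1350 = 9240/(1 + 19.81081·e^(−r·23)) → e^(−23r) = (6.84444 − 1)/19.81081 = 0.295013
r = −ln(0.295013)/23 = 1.22074/23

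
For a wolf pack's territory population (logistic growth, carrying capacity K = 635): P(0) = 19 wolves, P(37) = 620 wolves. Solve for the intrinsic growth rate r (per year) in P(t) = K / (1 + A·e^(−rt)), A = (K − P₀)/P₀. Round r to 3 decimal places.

r ≈ 0.195 per year

A = (635 − 19)/19 = 32.42105
620 = 635/(1 + 32.42105·e^(−r·37)) → e^(−37r) = (1.02419 − 1)/32.42105 = 0.000746
r = −ln(0.000746)/37 = 7.20048/37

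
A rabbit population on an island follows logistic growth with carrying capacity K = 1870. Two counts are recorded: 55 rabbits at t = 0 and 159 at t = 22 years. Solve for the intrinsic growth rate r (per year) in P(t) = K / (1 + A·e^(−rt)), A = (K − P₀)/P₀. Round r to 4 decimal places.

A = (1870 − 55)/55 = 33
159 = 1870/(1 + 33·e^(−r·22)) → e^(−22r) = (11.76101 − 1)/33 = 0.326091
r = −ln(0.326091)/22 = 1.12058/22

r ≈ 0.0509 per year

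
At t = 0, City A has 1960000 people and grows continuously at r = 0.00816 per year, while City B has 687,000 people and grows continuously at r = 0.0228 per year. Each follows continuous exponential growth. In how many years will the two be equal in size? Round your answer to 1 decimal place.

1960000·e^(0.00816t) = 687000·e^(0.0228t)
1960000/687000 = e^((0.0228 − 0.00816)t) → ln(2.85298) = 0.01464·t
t = 1.04837 / 0.01464

t ≈ 71.6 years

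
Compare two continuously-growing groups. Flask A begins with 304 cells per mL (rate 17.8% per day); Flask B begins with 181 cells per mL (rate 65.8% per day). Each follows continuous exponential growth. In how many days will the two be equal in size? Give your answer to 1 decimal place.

304·e^(0.178t) = 181·e^(0.658t)
304/181 = e^((0.658 − 0.178)t) → ln(1.67956) = 0.48·t
t = 0.51853 / 0.48

t ≈ 1.1 days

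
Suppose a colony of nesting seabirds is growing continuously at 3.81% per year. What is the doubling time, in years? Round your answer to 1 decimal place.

doubling time ≈ 18.2 years

doubling time = ln(2) / |r| = 0.69315 / 0.0381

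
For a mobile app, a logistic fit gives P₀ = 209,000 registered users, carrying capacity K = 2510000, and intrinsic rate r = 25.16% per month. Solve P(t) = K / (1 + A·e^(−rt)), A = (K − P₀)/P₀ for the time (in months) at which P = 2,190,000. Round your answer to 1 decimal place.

A = (2510000 − 209000)/209000 = 11.00957
2190000 = 2510000/(1 + 11.00957·e^(−0.2516t)) → 1 + 11.00957·e^(−0.2516t) = 1.14612
e^(−0.2516t) = 0.013272 → t = ln(75.34674)/0.2516 = 4.3221/0.2516

t ≈ 17.2 months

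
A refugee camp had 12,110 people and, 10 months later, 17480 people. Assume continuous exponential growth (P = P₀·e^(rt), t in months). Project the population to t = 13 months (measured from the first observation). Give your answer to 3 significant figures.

≈ 19,500 people

r = ln(17480/12110) / 10 ≈ 0.036703 per month
P(13) = 12110 · e^(0.036703·13) = 12110 · 1.61145 ≈ 19514.64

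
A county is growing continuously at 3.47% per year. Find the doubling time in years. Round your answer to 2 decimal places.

doubling time = ln(2) / |r| = 0.69315 / 0.0347

doubling time ≈ 19.98 years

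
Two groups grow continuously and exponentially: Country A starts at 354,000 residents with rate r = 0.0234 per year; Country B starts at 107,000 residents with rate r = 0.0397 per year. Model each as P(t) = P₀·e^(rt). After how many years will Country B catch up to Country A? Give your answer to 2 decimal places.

t ≈ 73.40 years

354000·e^(0.0234t) = 107000·e^(0.0397t)
354000/107000 = e^((0.0397 − 0.0234)t) → ln(3.30841) = 0.0163·t
t = 1.19647 / 0.0163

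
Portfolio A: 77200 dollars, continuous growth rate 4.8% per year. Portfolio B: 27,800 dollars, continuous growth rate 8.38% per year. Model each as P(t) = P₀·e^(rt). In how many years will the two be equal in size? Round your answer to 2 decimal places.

t ≈ 28.53 years

77200·e^(0.048t) = 27800·e^(0.0838t)
77200/27800 = e^((0.0838 − 0.048)t) → ln(2.77698) = 0.0358·t
t = 1.02136 / 0.0358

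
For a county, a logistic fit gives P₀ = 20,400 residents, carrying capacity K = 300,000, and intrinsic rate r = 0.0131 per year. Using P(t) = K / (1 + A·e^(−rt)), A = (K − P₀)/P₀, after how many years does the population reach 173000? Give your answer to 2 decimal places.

t ≈ 223.43 years

A = (300000 − 20400)/20400 = 13.70588
173000 = 300000/(1 + 13.70588·e^(−0.0131t)) → 1 + 13.70588·e^(−0.0131t) = 1.7341
e^(−0.0131t) = 0.053561 → t = ln(18.67022)/0.0131 = 2.92693/0.0131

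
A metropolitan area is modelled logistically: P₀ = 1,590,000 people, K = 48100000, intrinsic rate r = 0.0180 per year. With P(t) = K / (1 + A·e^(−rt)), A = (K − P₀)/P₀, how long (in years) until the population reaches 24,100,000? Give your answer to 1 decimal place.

A = (48100000 − 1590000)/1590000 = 29.25157
24100000 = 48100000/(1 + 29.25157·e^(−0.018t)) → 1 + 29.25157·e^(−0.018t) = 1.99585
e^(−0.018t) = 0.034044 → t = ln(29.37345)/0.018 = 3.38009/0.018

t ≈ 187.8 years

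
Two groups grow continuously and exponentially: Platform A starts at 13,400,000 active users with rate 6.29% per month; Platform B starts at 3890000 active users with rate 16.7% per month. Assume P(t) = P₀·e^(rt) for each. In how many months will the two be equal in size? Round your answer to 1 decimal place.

t ≈ 11.9 months

13400000·e^(0.0629t) = 3890000·e^(0.167t)
13400000/3890000 = e^((0.167 − 0.0629)t) → ln(3.44473) = 0.1041·t
t = 1.23685 / 0.1041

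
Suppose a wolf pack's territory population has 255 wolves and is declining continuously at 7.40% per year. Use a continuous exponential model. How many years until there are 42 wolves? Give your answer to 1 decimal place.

t ≈ 24.4 years

42 = 255 · e^(-0.074·t)
t = ln(42/255) / -0.074 = ln(0.16471) / -0.074 = -1.80359 / -0.074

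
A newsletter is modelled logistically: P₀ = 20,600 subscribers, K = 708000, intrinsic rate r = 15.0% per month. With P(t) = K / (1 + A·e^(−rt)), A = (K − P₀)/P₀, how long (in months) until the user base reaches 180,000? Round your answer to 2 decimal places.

A = (708000 − 20600)/20600 = 33.36893
180000 = 708000/(1 + 33.36893·e^(−0.15t)) → 1 + 33.36893·e^(−0.15t) = 3.93333
e^(−0.15t) = 0.087906 → t = ln(11.37577)/0.15 = 2.43149/0.15

t ≈ 16.21 months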